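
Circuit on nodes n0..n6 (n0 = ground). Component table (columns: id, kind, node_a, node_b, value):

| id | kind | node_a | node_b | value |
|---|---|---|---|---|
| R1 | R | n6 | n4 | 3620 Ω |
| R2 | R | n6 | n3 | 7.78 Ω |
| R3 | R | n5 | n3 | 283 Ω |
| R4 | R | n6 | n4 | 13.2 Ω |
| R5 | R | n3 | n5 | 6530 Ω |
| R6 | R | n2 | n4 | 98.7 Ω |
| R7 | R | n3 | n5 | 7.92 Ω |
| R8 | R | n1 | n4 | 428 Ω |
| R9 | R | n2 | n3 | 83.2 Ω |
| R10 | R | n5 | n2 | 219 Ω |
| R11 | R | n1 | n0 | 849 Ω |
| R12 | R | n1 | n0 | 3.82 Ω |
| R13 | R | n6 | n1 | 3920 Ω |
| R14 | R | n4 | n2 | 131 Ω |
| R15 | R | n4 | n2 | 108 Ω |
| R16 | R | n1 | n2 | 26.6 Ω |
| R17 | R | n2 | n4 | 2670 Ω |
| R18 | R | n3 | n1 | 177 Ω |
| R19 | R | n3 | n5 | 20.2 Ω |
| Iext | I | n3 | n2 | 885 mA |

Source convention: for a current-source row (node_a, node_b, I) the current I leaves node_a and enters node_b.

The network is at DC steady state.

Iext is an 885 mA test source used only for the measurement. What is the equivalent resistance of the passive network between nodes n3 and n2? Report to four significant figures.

MNA unknowns: 6 node voltages V₁..V_6
R1: Y=0.0002762 on G[6,4]
R2: Y=0.1285 on G[6,3]
R3: Y=0.003534 on G[5,3]
R4: Y=0.07576 on G[6,4]
R5: Y=0.0001531 on G[3,5]
R6: Y=0.01013 on G[2,4]
R7: Y=0.1263 on G[3,5]
R8: Y=0.002336 on G[1,4]
R9: Y=0.01202 on G[2,3]
R10: Y=0.004566 on G[5,2]
R11: Y=0.001178 on G[1,0]
R12: Y=0.2618 on G[1,0]
R13: Y=0.0002551 on G[6,1]
R14: Y=0.007634 on G[4,2]
R15: Y=0.009259 on G[4,2]
R16: Y=0.03759 on G[1,2]
R17: Y=0.0003745 on G[2,4]
R18: Y=0.005650 on G[3,1]
R19: Y=0.04950 on G[3,5]
Iext: z[3]−=0.885, z[2]+=0.885
solve → V1=0.000, V2=3.580, V3=-18.84, V4=-10.33, V5=-18.29, V6=-15.66

R_eq = 25.34 Ω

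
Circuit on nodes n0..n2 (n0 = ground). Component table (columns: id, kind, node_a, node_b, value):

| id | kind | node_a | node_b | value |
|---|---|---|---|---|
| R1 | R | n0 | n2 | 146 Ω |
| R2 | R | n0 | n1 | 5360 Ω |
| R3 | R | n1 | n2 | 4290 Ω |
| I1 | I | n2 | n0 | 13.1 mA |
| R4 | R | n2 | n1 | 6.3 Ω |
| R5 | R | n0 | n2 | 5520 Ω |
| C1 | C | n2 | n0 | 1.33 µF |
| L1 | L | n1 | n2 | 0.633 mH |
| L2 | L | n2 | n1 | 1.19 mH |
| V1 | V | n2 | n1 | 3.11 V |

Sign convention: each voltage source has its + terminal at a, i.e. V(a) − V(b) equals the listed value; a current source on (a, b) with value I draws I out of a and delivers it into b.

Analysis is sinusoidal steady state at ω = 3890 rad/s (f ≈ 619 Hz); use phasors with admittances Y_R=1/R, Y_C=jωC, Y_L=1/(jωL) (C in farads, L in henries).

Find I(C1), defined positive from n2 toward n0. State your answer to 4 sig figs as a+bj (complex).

MNA unknowns: 2 node voltages V₁..V_2 plus 1 source current (V1)
R1: Y=0.006849+0.000j on G[0,2]
R2: Y=0.0001866+0.000j on G[0,1]
R3: Y=0.0002331+0.000j on G[1,2]
I1: z[2]−=0.0131, z[0]+=0.0131
R4: Y=0.1587+0.000j on G[2,1]
R5: Y=0.0001812+0.000j on G[0,2]
C1: Y=0.000+0.005174j on G[2,0]
L1: Y=0.000-0.4061j on G[1,2]
L2: Y=0.000-0.2160j on G[2,1]
V1: row V2−V1=3.11, i_V1 at 2,1
solve → V1=-4.256+0.8214j, V2=-1.146+0.8214j
aux → i_V1=-0.4952+1.935j

-0.004250-0.005928j A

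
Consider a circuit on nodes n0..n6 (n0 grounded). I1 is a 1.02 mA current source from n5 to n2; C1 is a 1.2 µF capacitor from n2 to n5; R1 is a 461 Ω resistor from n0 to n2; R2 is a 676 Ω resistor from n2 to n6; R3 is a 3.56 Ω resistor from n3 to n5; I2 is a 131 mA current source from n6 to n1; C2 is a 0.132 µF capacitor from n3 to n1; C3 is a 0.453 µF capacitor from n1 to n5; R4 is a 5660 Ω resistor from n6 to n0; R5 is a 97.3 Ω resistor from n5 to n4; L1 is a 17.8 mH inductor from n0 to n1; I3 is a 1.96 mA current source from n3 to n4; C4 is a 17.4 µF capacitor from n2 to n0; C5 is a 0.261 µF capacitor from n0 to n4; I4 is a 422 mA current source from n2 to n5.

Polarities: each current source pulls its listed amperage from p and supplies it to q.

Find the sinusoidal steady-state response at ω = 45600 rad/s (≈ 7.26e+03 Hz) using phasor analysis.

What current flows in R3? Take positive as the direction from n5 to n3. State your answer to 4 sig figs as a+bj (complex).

-0.03177+0.0002314j A

Apply KCL at each of the 6 non-ground nodes and solve the resulting linear system.
Node n1: branches {I2, C2, C3, L1} → V_1 = 1.064-15.00j
Node n2: branches {I1, C1, R1, R2, C4, I4} → V_2 = 0.06373+0.02824j
Node n3: branches {R3, C2, I3} → V_3 = 1.102-9.398j
Node n4: branches {R5, I3, C5} → V_4 = -4.144-4.598j
Node n5: branches {I1, C1, R3, C3, R5, I4} → V_5 = 0.9891-9.397j
Node n6: branches {R2, I2, R4} → V_6 = -79.05+0.02523j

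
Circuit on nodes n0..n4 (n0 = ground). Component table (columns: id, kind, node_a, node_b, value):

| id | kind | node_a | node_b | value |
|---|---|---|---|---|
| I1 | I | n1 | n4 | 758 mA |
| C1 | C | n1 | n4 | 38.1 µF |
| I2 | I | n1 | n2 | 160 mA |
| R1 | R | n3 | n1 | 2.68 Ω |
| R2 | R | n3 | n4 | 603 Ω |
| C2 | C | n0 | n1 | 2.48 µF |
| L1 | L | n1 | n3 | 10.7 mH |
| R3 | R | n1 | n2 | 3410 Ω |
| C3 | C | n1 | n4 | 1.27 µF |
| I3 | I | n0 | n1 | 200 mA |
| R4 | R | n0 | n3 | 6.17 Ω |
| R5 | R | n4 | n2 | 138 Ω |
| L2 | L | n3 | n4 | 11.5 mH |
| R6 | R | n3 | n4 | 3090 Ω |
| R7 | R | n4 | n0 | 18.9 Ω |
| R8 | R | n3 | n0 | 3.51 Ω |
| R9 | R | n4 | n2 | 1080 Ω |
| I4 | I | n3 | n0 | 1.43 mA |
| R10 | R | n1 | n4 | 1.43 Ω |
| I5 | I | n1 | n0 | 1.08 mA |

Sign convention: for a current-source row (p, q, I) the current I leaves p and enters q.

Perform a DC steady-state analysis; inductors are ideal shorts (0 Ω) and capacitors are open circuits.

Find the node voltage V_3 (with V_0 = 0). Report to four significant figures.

0.3951 V

Apply KCL at each of the 4 non-ground nodes and solve the resulting linear system.
Node n1: branches {I1, C1, I2, R1, C2, L1, R3, C3, I3, R10, I5} → V_1 = 0.3951
Node n2: branches {I2, R3, R5, R9} → V_2 = 19.30
Node n3: branches {R1, R2, L1, R4, L2, R6, R8, I4} → V_3 = 0.3951
Node n4: branches {I1, C1, R2, C3, R5, L2, R6, R7, R9, R10} → V_4 = 0.3951
Source currents: i(L1)=-0.7135, i(L2)=-0.8916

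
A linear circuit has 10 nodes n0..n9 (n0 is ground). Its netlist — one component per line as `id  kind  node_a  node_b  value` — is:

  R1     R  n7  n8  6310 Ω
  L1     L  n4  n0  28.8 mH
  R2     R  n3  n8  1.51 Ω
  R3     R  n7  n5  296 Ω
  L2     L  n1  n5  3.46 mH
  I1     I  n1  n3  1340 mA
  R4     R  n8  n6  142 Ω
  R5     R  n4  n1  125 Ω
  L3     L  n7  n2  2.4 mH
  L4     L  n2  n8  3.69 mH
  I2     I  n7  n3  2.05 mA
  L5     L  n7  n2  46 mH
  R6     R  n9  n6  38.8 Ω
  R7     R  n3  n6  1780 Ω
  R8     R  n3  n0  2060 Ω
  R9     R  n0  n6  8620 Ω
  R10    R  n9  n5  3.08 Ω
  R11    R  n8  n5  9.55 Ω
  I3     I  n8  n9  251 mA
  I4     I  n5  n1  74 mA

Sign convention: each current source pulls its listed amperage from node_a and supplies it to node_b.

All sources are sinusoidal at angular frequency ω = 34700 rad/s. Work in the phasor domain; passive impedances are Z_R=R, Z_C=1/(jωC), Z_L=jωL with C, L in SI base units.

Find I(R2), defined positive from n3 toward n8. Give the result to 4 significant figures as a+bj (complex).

MNA unknowns: 9 node voltages V₁..V_9
R1: Y=0.0001585+0.000j on G[7,8]
L1: Y=0.000-0.001001j on G[4,0]
R2: Y=0.6623+0.000j on G[3,8]
R3: Y=0.003378+0.000j on G[7,5]
L2: Y=0.000-0.008329j on G[1,5]
I1: z[1]−=1.34, z[3]+=1.34
R4: Y=0.007042+0.000j on G[8,6]
R5: Y=0.008000+0.000j on G[4,1]
L3: Y=0.000-0.01201j on G[7,2]
L4: Y=0.000-0.007810j on G[2,8]
I2: z[7]−=0.00205, z[3]+=0.00205
L5: Y=0.000-0.0006265j on G[7,2]
R6: Y=0.02577+0.000j on G[9,6]
R7: Y=0.0005618+0.000j on G[3,6]
R8: Y=0.0004854+0.000j on G[3,0]
R9: Y=0.0001160+0.000j on G[0,6]
R10: Y=0.3247+0.000j on G[9,5]
R11: Y=0.1047+0.000j on G[8,5]
I3: z[8]−=0.251, z[9]+=0.251
I4: z[5]−=0.074, z[1]+=0.074
solve → V1=53.20-49.32j, V2=67.45+94.58j, V3=71.56+97.26j, V4=58.45-42.01j, V5=60.22+97.63j, V6=62.87+97.20j, V7=66.13+92.88j, V8=69.60+97.33j, V9=61.13+97.60j

1.302-0.04724j A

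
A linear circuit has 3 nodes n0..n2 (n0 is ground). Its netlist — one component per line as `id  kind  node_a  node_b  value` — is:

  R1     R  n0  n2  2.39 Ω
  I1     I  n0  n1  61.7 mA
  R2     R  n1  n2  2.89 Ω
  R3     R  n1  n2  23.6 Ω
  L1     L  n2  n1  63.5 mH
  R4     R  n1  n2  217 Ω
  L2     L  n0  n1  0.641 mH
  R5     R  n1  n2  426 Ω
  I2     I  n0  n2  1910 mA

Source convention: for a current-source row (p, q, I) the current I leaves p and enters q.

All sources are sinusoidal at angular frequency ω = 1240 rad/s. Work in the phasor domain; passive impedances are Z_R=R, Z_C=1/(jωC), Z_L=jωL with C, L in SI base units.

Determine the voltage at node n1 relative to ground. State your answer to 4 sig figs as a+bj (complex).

Apply KCL at each of the 2 non-ground nodes and solve the resulting linear system.
Node n1: branches {I1, R2, R3, L1, R4, L2, R5} → V_1 = 0.1351+0.7629j
Node n2: branches {R1, R2, R3, L1, R4, R5, I2} → V_2 = 2.418+0.4063j

0.1351+0.7629j V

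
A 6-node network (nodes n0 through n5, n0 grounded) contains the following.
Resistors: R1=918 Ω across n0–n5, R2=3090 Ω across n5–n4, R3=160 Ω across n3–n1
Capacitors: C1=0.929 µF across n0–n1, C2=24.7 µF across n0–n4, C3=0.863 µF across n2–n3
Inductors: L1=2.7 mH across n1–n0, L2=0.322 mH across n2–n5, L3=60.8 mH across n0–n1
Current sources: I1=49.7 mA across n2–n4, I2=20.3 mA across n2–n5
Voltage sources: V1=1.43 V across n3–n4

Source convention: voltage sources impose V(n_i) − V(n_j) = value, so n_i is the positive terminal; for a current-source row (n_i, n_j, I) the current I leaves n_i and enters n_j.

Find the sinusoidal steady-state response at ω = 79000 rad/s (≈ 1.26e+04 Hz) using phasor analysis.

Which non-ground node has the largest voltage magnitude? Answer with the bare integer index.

5

Apply KCL at each of the 5 non-ground nodes and solve the resulting linear system.
Node n1: branches {C1, L1, L3, R3} → V_1 = 0.01228-0.1293j
Node n2: branches {C3, L2, I1, I2} → V_2 = 1.403+0.7643j
Node n3: branches {C3, R3, V1} → V_3 = 1.429+0.005345j
Node n4: branches {R2, C2, I1, V1} → V_4 = -0.001117+0.005345j
Node n5: branches {R1, R2, L2, I2} → V_5 = 1.448+1.229j
Source currents: i(V1)=-0.06060-0.002576j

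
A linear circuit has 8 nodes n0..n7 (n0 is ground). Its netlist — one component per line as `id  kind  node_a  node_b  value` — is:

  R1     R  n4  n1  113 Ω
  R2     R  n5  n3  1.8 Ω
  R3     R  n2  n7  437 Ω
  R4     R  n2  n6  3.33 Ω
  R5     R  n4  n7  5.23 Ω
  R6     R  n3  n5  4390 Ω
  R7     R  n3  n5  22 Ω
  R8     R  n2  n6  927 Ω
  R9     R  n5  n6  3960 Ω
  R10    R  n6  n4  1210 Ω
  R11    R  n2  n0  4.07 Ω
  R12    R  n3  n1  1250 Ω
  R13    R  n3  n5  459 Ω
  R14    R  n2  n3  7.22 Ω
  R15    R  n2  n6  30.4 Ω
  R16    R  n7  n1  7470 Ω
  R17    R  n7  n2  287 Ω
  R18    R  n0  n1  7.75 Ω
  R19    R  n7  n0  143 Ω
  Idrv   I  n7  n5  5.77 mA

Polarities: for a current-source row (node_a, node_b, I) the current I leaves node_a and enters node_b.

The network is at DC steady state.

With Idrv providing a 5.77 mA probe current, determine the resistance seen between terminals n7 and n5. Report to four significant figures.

R_eq = 57.01 Ω

Element admittances at DC:
  Y(R1) = 0.008850 S between n4,n1
  Y(R2) = 0.5556 S between n5,n3
  Y(R3) = 0.002288 S between n2,n7
  Y(R4) = 0.3003 S between n2,n6
  Y(R5) = 0.1912 S between n4,n7
  Y(R6) = 0.0002278 S between n3,n5
  Y(R7) = 0.04545 S between n3,n5
  Y(R8) = 0.001079 S between n2,n6
  Y(R9) = 0.0002525 S between n5,n6
  Y(R10) = 0.0008264 S between n6,n4
  Y(R11) = 0.2457 S between n2,n0
  Y(R12) = 0.0008000 S between n3,n1
  Y(R13) = 0.002179 S between n3,n5
  Y(R14) = 0.1385 S between n2,n3
  Y(R15) = 0.03289 S between n2,n6
  Y(R16) = 0.0001339 S between n7,n1
  Y(R17) = 0.003484 S between n7,n2
  Y(R18) = 0.1290 S between n0,n1
  Y(R19) = 0.006993 S between n7,n0
  Idrv: injects 0.00577 A into n5 (from n7)
Assemble and solve the 7×7 MNA system:
  V(n1)=-0.01589  V(n2)=0.01582  V(n3)=0.05696  V(n4)=-0.2505  V(n5)=0.06650  V(n6)=0.01520  V(n7)=-0.2625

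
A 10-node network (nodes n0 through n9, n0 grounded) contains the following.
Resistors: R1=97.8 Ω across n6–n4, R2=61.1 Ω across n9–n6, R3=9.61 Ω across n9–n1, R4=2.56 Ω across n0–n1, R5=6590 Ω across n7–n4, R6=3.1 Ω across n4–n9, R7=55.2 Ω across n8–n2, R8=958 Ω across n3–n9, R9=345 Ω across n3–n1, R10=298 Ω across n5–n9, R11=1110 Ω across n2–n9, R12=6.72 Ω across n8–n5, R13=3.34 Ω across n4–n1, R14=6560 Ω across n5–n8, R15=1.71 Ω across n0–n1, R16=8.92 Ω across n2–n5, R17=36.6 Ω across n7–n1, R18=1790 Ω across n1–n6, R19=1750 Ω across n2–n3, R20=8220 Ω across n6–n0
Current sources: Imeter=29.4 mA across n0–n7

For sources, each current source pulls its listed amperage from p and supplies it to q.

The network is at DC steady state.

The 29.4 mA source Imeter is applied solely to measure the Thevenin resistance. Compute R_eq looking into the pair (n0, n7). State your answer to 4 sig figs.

R_eq = 37.42 Ω

Element admittances at DC:
  Y(R1) = 0.01022 S between n6,n4
  Y(R2) = 0.01637 S between n9,n6
  Y(R3) = 0.1041 S between n9,n1
  Y(R4) = 0.3906 S between n0,n1
  Y(R5) = 0.0001517 S between n7,n4
  Y(R6) = 0.3226 S between n4,n9
  Y(R7) = 0.01812 S between n8,n2
  Y(R8) = 0.001044 S between n3,n9
  Y(R9) = 0.002899 S between n3,n1
  Y(R10) = 0.003356 S between n5,n9
  Y(R11) = 0.0009009 S between n2,n9
  Y(R12) = 0.1488 S between n8,n5
  Y(R13) = 0.2994 S between n4,n1
  Y(R14) = 0.0001524 S between n5,n8
  Y(R15) = 0.5848 S between n0,n1
  Y(R16) = 0.1121 S between n2,n5
  Y(R17) = 0.02732 S between n7,n1
  Y(R18) = 0.0005587 S between n1,n6
  Y(R19) = 0.0005714 S between n2,n3
  Y(R20) = 0.0001217 S between n6,n0
  Imeter: injects 0.0294 A into n7 (from n0)
Assemble and solve the 9×9 MNA system:
  V(n1)=0.03014  V(n2)=0.03043  V(n3)=0.03025  V(n4)=0.03056  V(n5)=0.03043  V(n6)=0.03035  V(n7)=1.100  V(n8)=0.03043  V(n9)=0.03045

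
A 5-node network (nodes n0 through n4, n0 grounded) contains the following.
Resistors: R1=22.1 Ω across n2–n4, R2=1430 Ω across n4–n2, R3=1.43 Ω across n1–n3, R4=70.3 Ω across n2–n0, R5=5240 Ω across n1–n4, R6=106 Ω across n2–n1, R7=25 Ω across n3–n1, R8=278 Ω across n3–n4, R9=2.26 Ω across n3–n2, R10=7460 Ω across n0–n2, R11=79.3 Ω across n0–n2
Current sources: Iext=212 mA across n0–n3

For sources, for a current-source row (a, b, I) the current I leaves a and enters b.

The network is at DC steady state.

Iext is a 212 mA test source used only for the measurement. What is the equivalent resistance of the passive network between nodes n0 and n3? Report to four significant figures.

R_eq = 39.28 Ω

Element admittances at DC:
  Y(R1) = 0.04525 S between n2,n4
  Y(R2) = 0.0006993 S between n4,n2
  Y(R3) = 0.6993 S between n1,n3
  Y(R4) = 0.01422 S between n2,n0
  Y(R5) = 0.0001908 S between n1,n4
  Y(R6) = 0.009434 S between n2,n1
  Y(R7) = 0.04000 S between n3,n1
  Y(R8) = 0.003597 S between n3,n4
  Y(R9) = 0.4425 S between n3,n2
  Y(R10) = 0.0001340 S between n0,n2
  Y(R11) = 0.01261 S between n0,n2
  Iext: injects 0.212 A into n3 (from n0)
Assemble and solve the 4×4 MNA system:
  V(n1)=8.321  V(n2)=7.861  V(n3)=8.326  V(n4)=7.896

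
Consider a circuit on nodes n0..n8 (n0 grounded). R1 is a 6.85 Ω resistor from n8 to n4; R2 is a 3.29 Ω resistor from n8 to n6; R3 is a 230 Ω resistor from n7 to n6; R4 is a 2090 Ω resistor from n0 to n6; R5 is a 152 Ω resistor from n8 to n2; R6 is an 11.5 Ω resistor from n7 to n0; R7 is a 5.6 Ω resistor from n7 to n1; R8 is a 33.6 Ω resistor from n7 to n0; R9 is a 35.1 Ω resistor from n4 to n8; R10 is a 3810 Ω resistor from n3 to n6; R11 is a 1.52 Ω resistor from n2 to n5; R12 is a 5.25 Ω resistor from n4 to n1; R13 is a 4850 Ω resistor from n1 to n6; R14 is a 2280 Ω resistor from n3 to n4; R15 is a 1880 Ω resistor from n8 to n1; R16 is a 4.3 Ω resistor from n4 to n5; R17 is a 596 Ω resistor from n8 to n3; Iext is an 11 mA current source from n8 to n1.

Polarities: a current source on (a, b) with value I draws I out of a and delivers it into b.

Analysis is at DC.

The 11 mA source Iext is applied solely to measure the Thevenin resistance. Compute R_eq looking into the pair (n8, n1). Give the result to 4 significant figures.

R_eq = 10.18 Ω

Apply KCL at each of the 8 non-ground nodes and solve the resulting linear system.
Node n1: branches {R7, R12, R13, R15, Iext} → V_1 = 0.003338
Node n2: branches {R5, R11} → V_2 = -0.05338
Node n3: branches {R10, R14, R17} → V_3 = -0.09789
Node n4: branches {R1, R9, R12, R14, R16} → V_4 = -0.05126
Node n5: branches {R11, R16} → V_5 = -0.05283
Node n6: branches {R2, R3, R4, R10, R13} → V_6 = -0.1069
Node n7: branches {R3, R6, R7, R8} → V_7 = 0.0004381
Node n8: branches {R1, R2, R5, R9, R15, R17, Iext} → V_8 = -0.1087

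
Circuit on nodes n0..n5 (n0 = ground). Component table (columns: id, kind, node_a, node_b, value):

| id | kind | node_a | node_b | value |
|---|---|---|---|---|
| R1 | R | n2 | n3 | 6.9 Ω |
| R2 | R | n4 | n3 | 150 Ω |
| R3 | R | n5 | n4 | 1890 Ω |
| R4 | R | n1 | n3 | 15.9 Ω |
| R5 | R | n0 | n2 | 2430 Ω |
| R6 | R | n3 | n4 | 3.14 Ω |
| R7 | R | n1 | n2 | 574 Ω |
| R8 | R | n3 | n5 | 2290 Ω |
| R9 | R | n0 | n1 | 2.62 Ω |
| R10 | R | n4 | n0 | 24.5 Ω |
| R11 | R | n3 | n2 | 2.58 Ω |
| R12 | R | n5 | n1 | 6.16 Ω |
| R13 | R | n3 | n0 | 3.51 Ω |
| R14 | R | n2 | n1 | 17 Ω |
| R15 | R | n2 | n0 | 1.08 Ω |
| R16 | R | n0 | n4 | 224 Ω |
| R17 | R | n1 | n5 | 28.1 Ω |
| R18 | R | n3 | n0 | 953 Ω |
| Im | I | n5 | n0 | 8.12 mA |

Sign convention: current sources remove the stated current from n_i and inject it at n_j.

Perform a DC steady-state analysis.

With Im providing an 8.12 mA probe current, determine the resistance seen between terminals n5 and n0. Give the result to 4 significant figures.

Element admittances at DC:
  Y(R1) = 0.1449 S between n2,n3
  Y(R2) = 0.006667 S between n4,n3
  Y(R3) = 0.0005291 S between n5,n4
  Y(R4) = 0.06289 S between n1,n3
  Y(R5) = 0.0004115 S between n0,n2
  Y(R6) = 0.3185 S between n3,n4
  Y(R7) = 0.001742 S between n1,n2
  Y(R8) = 0.0004367 S between n3,n5
  Y(R9) = 0.3817 S between n0,n1
  Y(R10) = 0.04082 S between n4,n0
  Y(R11) = 0.3876 S between n3,n2
  Y(R12) = 0.1623 S between n5,n1
  Y(R13) = 0.2849 S between n3,n0
  Y(R14) = 0.05882 S between n2,n1
  Y(R15) = 0.9259 S between n2,n0
  Y(R16) = 0.004464 S between n0,n4
  Y(R17) = 0.03559 S between n1,n5
  Y(R18) = 0.001049 S between n3,n0
  Im: injects 0.00812 A into n0 (from n5)
Assemble and solve the 5×5 MNA system:
  V(n1)=-0.01637  V(n2)=-0.001333  V(n3)=-0.001943  V(n4)=-0.001784  V(n5)=-0.05713

R_eq = 7.035 Ω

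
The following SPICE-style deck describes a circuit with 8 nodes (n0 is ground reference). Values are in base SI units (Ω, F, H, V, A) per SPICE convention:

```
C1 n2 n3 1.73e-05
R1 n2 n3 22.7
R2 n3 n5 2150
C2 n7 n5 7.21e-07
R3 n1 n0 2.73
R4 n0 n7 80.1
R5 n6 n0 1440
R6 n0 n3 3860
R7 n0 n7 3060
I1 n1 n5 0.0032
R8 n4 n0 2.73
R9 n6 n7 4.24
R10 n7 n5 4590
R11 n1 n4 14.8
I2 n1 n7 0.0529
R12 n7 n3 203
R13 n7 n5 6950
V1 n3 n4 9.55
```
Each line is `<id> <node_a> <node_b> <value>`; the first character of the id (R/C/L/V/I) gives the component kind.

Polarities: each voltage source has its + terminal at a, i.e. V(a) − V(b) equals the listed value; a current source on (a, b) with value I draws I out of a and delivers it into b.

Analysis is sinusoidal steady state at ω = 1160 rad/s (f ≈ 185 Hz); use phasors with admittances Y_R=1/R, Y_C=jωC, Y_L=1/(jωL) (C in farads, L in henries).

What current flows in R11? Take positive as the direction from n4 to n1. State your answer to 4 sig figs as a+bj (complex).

Element admittances at ω=1160 rad/s:
  Y(C1) = 0.000+0.02007j S between n2,n3
  Y(R1) = 0.04405+0.000j S between n2,n3
  Y(R2) = 0.0004651+0.000j S between n3,n5
  Y(C2) = 0.000+0.0008364j S between n7,n5
  Y(R3) = 0.3663+0.000j S between n1,n0
  Y(R4) = 0.01248+0.000j S between n0,n7
  Y(R5) = 0.0006944+0.000j S between n6,n0
  Y(R6) = 0.0002591+0.000j S between n0,n3
  Y(R7) = 0.0003268+0.000j S between n0,n7
  I1: injects 0.0032 A into n5 (from n1)
  Y(R8) = 0.3663+0.000j S between n4,n0
  Y(R9) = 0.2358+0.000j S between n6,n7
  Y(R10) = 0.0002179+0.000j S between n7,n5
  Y(R11) = 0.06757+0.000j S between n1,n4
  I2: injects 0.0529 A into n7 (from n1)
  Y(R12) = 0.004926+0.000j S between n7,n3
  Y(R13) = 0.0001439+0.000j S between n7,n5
  V1: constraint V(n3)−V(n4) = 9.55
Assemble and solve the 8×8 MNA system:
  V(n1)=-0.1406-0.0003690j  V(n2)=9.477-0.002369j  V(n3)=9.477-0.002369j  V(n4)=-0.07255-0.002369j  V(n5)=8.570-2.972j  V(n6)=5.584+0.07410j  V(n7)=5.600+0.07432j
  i(V1)=-0.02198-0.001003j

0.004598-0.0001351j A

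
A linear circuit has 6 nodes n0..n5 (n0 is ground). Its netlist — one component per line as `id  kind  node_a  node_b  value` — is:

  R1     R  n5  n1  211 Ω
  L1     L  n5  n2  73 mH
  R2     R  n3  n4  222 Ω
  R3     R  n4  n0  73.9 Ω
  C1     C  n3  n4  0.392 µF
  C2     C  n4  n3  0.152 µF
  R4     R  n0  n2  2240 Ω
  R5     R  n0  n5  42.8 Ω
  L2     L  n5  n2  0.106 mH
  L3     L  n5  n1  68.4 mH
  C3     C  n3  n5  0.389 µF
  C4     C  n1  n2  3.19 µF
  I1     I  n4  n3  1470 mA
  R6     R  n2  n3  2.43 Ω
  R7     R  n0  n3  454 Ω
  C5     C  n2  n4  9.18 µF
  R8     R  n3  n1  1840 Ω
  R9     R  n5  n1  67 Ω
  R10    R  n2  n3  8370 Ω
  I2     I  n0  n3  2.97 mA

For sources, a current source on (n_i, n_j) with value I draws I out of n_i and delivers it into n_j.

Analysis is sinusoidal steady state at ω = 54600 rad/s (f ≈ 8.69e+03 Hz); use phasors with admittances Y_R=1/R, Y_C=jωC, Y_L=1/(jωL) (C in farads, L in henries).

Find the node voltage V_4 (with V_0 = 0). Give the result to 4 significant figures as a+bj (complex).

0.3028+1.706j V

Apply KCL at each of the 5 non-ground nodes and solve the resulting linear system.
Node n1: branches {R1, L3, C4, R8, R9} → V_1 = 0.2043-0.9673j
Node n2: branches {L1, R4, L2, C4, R6, C5, R10} → V_2 = 0.1899-1.023j
Node n3: branches {R2, C1, C2, C3, I1, R6, R7, R8, R10, I2} → V_3 = 3.457-1.406j
Node n4: branches {R2, R3, C1, C2, I1, C5} → V_4 = 0.3028+1.706j
Node n5: branches {R1, L1, R5, L2, L3, C3, R9} → V_5 = -0.3778-0.8357j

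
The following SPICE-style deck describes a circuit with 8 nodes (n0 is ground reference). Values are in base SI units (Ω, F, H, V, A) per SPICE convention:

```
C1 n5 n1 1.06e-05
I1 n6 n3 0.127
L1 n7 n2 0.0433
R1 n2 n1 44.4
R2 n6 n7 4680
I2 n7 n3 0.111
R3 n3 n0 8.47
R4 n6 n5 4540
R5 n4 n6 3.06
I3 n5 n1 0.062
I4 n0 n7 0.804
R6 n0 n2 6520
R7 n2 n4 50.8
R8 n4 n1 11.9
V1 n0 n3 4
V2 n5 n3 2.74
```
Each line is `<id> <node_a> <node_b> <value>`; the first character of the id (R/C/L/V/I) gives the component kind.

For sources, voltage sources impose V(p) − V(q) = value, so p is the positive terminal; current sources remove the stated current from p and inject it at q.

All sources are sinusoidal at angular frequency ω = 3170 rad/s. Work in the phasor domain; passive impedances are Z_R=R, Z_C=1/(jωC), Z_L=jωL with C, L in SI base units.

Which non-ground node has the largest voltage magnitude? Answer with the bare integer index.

7

Element admittances at ω=3170 rad/s:
  Y(C1) = 0.000+0.03360j S between n5,n1
  I1: injects 0.127 A into n3 (from n6)
  Y(L1) = 0.000-0.007285j S between n7,n2
  Y(R1) = 0.02252+0.000j S between n2,n1
  Y(R2) = 0.0002137+0.000j S between n6,n7
  I2: injects 0.111 A into n3 (from n7)
  Y(R3) = 0.1181+0.000j S between n3,n0
  Y(R4) = 0.0002203+0.000j S between n6,n5
  Y(R5) = 0.3268+0.000j S between n4,n6
  I3: injects 0.062 A into n1 (from n5)
  I4: injects 0.804 A into n7 (from n0)
  Y(R6) = 0.0001534+0.000j S between n0,n2
  Y(R7) = 0.01969+0.000j S between n2,n4
  Y(R8) = 0.08403+0.000j S between n4,n1
  V1: constraint V(n0)−V(n3) = 4
  V2: constraint V(n5)−V(n3) = 2.74
Assemble and solve the 9×9 MNA system:
  V(n1)=-1.053-18.60j  V(n2)=16.18-18.93j  V(n3)=-4.000+0.000j  V(n4)=1.028-18.43j  V(n5)=-1.260+0.000j  V(n6)=0.6496-18.36j  V(n7)=18.94+75.65j
  i(V1)=-1.274-0.002903j  i(V2)=0.5635+0.002903j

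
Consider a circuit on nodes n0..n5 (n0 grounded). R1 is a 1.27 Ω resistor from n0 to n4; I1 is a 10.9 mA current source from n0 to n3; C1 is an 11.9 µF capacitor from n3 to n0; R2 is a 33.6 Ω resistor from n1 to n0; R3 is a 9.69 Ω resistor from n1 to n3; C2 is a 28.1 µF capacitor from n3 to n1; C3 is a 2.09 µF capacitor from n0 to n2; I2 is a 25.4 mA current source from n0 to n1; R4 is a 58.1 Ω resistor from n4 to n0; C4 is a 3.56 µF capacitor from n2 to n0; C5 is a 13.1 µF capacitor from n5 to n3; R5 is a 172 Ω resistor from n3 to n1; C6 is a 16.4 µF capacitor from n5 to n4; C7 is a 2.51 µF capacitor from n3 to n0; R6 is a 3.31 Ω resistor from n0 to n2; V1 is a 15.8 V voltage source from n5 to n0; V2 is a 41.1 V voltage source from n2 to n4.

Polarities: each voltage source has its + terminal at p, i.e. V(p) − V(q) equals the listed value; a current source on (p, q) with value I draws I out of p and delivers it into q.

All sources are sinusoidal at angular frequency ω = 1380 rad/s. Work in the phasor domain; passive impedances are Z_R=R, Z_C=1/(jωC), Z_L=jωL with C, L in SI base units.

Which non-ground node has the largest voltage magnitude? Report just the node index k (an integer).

2

Element admittances at ω=1380 rad/s:
  Y(R1) = 0.7874+0.000j S between n0,n4
  I1: injects 0.0109 A into n3 (from n0)
  Y(C1) = 0.000+0.01642j S between n3,n0
  Y(R2) = 0.02976+0.000j S between n1,n0
  Y(R3) = 0.1032+0.000j S between n1,n3
  Y(C2) = 0.000+0.03878j S between n3,n1
  Y(C3) = 0.000+0.002884j S between n0,n2
  I2: injects 0.0254 A into n1 (from n0)
  Y(R4) = 0.01721+0.000j S between n4,n0
  Y(C4) = 0.000+0.004913j S between n2,n0
  Y(C5) = 0.000+0.01808j S between n5,n3
  Y(R5) = 0.005814+0.000j S between n3,n1
  Y(C6) = 0.000+0.02263j S between n5,n4
  Y(C7) = 0.000+0.003464j S between n3,n0
  Y(R6) = 0.3021+0.000j S between n0,n2
  V1: constraint V(n5)−V(n0) = 15.8
  V2: constraint V(n2)−V(n4) = 41.1
Assemble and solve the 7×7 MNA system:
  V(n1)=4.564+2.368j  V(n2)=29.89+0.3418j  V(n3)=5.667+2.622j  V(n4)=-11.21+0.3418j  V(n5)=15.80+0.000j
  i(V1)=-0.05513-0.7945j  i(V2)=-9.028-0.3363j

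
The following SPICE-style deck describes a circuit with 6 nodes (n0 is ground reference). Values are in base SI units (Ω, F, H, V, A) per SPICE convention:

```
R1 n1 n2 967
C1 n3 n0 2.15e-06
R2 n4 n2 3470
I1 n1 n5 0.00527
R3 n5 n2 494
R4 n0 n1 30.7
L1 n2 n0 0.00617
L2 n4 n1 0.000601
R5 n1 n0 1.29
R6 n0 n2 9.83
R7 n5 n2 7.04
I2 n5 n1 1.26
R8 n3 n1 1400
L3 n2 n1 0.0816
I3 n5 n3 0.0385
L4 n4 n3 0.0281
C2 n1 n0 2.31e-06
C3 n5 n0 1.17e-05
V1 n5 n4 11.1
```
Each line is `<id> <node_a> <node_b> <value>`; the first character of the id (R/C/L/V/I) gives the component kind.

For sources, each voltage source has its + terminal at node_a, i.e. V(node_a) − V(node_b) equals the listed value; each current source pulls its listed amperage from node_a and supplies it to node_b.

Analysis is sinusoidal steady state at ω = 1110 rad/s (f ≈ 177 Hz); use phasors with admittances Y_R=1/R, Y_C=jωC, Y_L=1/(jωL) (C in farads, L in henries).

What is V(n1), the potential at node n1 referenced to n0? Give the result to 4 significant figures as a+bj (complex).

Element admittances at ω=1110 rad/s:
  Y(R1) = 0.001034+0.000j S between n1,n2
  Y(C1) = 0.000+0.002387j S between n3,n0
  Y(R2) = 0.0002882+0.000j S between n4,n2
  I1: injects 0.00527 A into n5 (from n1)
  Y(R3) = 0.002024+0.000j S between n5,n2
  Y(R4) = 0.03257+0.000j S between n0,n1
  Y(L1) = 0.000-0.1460j S between n2,n0
  Y(L2) = 0.000-1.499j S between n4,n1
  Y(R5) = 0.7752+0.000j S between n1,n0
  Y(R6) = 0.1017+0.000j S between n0,n2
  Y(R7) = 0.1420+0.000j S between n5,n2
  I2: injects 1.26 A into n1 (from n5)
  Y(R8) = 0.0007143+0.000j S between n3,n1
  Y(L3) = 0.000-0.01104j S between n2,n1
  I3: injects 0.0385 A into n3 (from n5)
  Y(L4) = 0.000-0.03206j S between n4,n3
  Y(C2) = 0.000+0.002564j S between n1,n0
  Y(C3) = 0.000+0.01299j S between n5,n0
  V1: constraint V(n5)−V(n4) = 11.1
Assemble and solve the 6×6 MNA system:
  V(n1)=-0.9674+0.3571j  V(n2)=4.369+2.226j  V(n3)=-1.296+0.2043j  V(n4)=-1.196-1.019j  V(n5)=9.904-1.019j
  i(V1)=-2.104+0.3389j

-0.9674+0.3571j V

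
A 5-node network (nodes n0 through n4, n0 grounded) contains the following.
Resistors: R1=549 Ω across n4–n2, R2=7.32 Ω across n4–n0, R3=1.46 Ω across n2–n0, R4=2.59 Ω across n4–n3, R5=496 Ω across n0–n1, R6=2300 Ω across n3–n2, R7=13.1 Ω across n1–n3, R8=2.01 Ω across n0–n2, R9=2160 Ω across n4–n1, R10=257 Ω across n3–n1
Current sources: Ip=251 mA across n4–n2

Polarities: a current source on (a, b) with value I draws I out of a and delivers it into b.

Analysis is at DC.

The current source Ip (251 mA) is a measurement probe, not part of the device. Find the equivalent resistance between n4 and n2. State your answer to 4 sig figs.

MNA unknowns: 4 node voltages V₁..V_4
R1: Y=0.001821 on G[4,2]
R2: Y=0.1366 on G[4,0]
R3: Y=0.6849 on G[2,0]
R4: Y=0.3861 on G[4,3]
R5: Y=0.002016 on G[0,1]
R6: Y=0.0004348 on G[3,2]
R7: Y=0.07634 on G[1,3]
R8: Y=0.4975 on G[0,2]
R9: Y=0.0004630 on G[4,1]
R10: Y=0.003891 on G[3,1]
Ip: z[4]−=0.251, z[2]+=0.251
solve → V1=-1.725, V2=0.2085, V3=-1.768, V4=-1.779

R_eq = 7.919 Ω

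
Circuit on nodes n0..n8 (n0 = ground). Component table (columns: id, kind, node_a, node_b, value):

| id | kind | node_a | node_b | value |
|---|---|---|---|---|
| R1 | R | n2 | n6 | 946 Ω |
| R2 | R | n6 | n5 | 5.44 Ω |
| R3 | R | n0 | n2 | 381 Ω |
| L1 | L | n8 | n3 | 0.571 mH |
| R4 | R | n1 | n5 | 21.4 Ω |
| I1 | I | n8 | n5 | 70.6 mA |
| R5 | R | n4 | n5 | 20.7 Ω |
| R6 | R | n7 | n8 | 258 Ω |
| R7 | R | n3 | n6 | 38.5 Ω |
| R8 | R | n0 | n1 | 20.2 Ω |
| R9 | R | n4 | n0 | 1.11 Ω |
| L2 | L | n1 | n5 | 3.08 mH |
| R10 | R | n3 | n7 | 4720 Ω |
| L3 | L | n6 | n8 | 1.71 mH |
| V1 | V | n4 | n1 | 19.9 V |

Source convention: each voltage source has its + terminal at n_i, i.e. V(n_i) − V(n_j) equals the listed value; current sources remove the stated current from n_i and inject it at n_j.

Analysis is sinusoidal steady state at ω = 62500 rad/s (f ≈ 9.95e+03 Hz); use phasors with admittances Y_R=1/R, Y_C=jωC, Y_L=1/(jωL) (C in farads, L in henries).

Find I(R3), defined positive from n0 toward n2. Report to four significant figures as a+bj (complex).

0.006817-0.0004131j A

MNA unknowns: 8 node voltages V₁..V_8 plus 1 source current (V1)
R1: Y=0.001057+0.000j on G[2,6]
R2: Y=0.1838+0.000j on G[6,5]
R3: Y=0.002625+0.000j on G[0,2]
L1: Y=0.000-0.02802j on G[8,3]
R4: Y=0.04673+0.000j on G[1,5]
I1: z[8]−=0.0706, z[5]+=0.0706
R5: Y=0.04831+0.000j on G[4,5]
R6: Y=0.003876+0.000j on G[7,8]
R7: Y=0.02597+0.000j on G[3,6]
R8: Y=0.04950+0.000j on G[0,1]
R9: Y=0.9009+0.000j on G[4,0]
L2: Y=0.000-0.005195j on G[1,5]
R10: Y=0.0002119+0.000j on G[3,7]
L3: Y=0.000-0.009357j on G[6,8]
V1: row V4−V1=19.9, i_V1 at 4,1
solve → V1=-18.86-0.0004346j, V2=-2.597+0.1574j, V3=-10.94+0.03232j, V4=1.044-0.0004346j, V5=-8.699+0.5504j, V6=-9.046+0.5482j, V7=-10.50-1.639j, V8=-10.48-1.730j
aux → i_V1=-1.411+0.02700j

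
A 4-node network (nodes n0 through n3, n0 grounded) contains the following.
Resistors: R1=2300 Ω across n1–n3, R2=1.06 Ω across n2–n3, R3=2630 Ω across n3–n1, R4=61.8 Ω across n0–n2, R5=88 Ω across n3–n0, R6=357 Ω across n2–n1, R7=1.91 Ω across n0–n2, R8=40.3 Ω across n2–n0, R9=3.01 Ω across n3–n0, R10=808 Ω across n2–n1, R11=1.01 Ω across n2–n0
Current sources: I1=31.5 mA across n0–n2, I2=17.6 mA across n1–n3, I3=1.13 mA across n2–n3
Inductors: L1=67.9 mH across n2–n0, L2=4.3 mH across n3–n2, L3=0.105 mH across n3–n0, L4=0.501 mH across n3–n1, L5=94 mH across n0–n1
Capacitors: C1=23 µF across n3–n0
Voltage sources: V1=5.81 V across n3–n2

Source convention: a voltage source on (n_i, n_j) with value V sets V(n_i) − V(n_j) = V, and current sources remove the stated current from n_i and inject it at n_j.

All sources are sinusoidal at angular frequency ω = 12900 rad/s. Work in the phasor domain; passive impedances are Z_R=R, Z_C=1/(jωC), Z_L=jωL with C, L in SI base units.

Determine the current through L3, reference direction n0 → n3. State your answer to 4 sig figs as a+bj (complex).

-0.7786+3.343j A

Element admittances at ω=12900 rad/s:
  Y(R1) = 0.0004348+0.000j S between n1,n3
  I1: injects 0.0315 A into n2 (from n0)
  Y(R2) = 0.9434+0.000j S between n2,n3
  Y(R3) = 0.0003802+0.000j S between n3,n1
  Y(L1) = 0.000-0.001142j S between n2,n0
  Y(R4) = 0.01618+0.000j S between n0,n2
  I2: injects 0.0176 A into n3 (from n1)
  Y(L2) = 0.000-0.01803j S between n3,n2
  Y(R5) = 0.01136+0.000j S between n3,n0
  I3: injects 0.00113 A into n3 (from n2)
  Y(R6) = 0.002801+0.000j S between n2,n1
  Y(R7) = 0.5236+0.000j S between n0,n2
  Y(R8) = 0.02481+0.000j S between n2,n0
  Y(C1) = 0.000+0.2967j S between n3,n0
  Y(R9) = 0.3322+0.000j S between n3,n0
  Y(R10) = 0.001238+0.000j S between n2,n1
  Y(L3) = 0.000-0.7383j S between n3,n0
  Y(R11) = 0.9901+0.000j S between n2,n0
  Y(L4) = 0.000-0.1547j S between n3,n1
  Y(L5) = 0.000-0.0008247j S between n0,n1
  V1: constraint V(n3)−V(n2) = 5.81
Assemble and solve the 4×4 MNA system:
  V(n1)=4.496+0.7861j  V(n2)=-1.281+1.055j  V(n3)=4.529+1.055j
  i(V1)=-7.526+1.747j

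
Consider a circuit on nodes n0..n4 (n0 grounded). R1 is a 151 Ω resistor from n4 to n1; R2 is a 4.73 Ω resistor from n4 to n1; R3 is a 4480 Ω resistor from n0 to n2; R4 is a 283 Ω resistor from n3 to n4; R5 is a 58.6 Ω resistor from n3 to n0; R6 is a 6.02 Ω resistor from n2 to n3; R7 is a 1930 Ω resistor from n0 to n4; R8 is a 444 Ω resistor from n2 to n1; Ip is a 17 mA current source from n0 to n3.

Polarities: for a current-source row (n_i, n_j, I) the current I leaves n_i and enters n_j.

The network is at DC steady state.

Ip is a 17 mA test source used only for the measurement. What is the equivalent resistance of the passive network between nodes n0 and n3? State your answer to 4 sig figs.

Element admittances at DC:
  Y(R1) = 0.006623 S between n4,n1
  Y(R2) = 0.2114 S between n4,n1
  Y(R3) = 0.0002232 S between n0,n2
  Y(R4) = 0.003534 S between n3,n4
  Y(R5) = 0.01706 S between n3,n0
  Y(R6) = 0.1661 S between n2,n3
  Y(R7) = 0.0005181 S between n0,n4
  Y(R8) = 0.002252 S between n2,n1
  Ip: injects 0.017 A into n3 (from n0)
Assemble and solve the 4×4 MNA system:
  V(n1)=0.8781  V(n2)=0.9548  V(n3)=0.9571  V(n4)=0.8773

R_eq = 56.30 Ω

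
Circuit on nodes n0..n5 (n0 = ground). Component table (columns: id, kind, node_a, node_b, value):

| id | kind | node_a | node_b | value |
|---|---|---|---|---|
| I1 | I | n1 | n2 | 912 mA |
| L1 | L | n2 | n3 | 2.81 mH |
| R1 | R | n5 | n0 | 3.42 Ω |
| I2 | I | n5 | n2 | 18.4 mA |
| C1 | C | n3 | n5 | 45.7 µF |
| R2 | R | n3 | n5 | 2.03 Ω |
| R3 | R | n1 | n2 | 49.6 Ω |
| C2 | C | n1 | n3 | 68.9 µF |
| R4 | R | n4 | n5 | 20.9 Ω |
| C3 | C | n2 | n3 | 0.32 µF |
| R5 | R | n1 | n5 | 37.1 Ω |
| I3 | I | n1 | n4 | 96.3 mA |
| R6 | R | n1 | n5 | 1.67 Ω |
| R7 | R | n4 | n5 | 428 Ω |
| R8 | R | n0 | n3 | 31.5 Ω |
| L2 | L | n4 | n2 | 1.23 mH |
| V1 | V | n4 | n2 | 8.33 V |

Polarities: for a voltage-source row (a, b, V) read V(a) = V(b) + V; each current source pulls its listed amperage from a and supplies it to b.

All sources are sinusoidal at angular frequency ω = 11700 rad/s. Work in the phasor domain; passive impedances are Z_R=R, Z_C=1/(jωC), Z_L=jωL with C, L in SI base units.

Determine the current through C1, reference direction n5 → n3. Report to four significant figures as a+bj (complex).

-0.04835+0.3204j A

Apply KCL at each of the 5 non-ground nodes and solve the resulting linear system.
Node n1: branches {I1, R3, C2, R5, I3, R6} → V_1 = -0.7376+0.3504j
Node n2: branches {I1, L1, I2, R3, C3, L2, V1} → V_2 = 7.287+3.075j
Node n3: branches {L1, C1, R2, C2, C3, R8} → V_3 = -0.5406-0.08156j
Node n4: branches {R4, I3, R7, L2, V1} → V_4 = 15.62+3.075j
Node n5: branches {R1, I2, C1, R2, R4, R5, R6, R7} → V_5 = 0.05870+0.008855j
Source currents: i(V1)=-0.6844+0.4250j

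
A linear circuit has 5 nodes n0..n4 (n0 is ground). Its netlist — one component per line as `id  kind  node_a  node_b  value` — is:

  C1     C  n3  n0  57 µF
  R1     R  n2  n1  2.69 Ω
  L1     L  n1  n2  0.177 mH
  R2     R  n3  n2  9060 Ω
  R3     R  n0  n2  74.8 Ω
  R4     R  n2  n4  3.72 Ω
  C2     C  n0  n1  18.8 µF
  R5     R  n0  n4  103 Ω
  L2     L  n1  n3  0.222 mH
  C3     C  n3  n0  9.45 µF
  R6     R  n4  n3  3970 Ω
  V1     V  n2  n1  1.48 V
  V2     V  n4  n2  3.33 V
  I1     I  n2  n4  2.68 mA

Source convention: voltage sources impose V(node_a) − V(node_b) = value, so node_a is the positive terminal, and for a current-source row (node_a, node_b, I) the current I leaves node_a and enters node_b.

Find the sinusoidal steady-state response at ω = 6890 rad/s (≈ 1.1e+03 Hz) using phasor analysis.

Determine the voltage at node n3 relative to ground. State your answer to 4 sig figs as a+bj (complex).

-0.001760+0.1344j V

MNA unknowns: 4 node voltages V₁..V_4 plus 2 source currents (V1, V2)
C1: Y=0.000+0.3927j on G[3,0]
R1: Y=0.3717+0.000j on G[2,1]
L1: Y=0.000-0.8200j on G[1,2]
R2: Y=0.0001104+0.000j on G[3,2]
R3: Y=0.01337+0.000j on G[0,2]
R4: Y=0.2688+0.000j on G[2,4]
C2: Y=0.000+0.1295j on G[0,1]
R5: Y=0.009709+0.000j on G[0,4]
L2: Y=0.000-0.6538j on G[1,3]
C3: Y=0.000+0.06511j on G[3,0]
R6: Y=0.0002519+0.000j on G[4,3]
V1: row V2−V1=1.48, i_V1 at 2,1
V2: row V4−V2=3.33, i_V2 at 4,2
I1: z[2]−=0.00268, z[4]+=0.00268
solve → V1=-0.0005807+0.03817j, V2=1.479+0.03817j, V3=-0.001760+0.1344j, V4=4.809+0.03817j
aux → i_V1=-0.6180+1.213j, i_V2=-0.9404-0.0003464j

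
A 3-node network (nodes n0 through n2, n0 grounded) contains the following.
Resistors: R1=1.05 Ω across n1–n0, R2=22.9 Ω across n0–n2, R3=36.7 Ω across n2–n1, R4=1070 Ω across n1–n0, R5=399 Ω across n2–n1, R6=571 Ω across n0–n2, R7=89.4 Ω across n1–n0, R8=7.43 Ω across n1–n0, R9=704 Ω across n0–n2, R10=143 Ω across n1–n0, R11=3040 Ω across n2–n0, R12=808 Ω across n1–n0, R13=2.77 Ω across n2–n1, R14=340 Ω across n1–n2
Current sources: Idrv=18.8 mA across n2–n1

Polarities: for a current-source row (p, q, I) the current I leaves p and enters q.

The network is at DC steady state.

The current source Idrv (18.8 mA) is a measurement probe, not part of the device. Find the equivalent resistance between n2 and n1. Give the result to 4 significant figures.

R_eq = 2.278 Ω

MNA unknowns: 2 node voltages V₁..V_2
R1: Y=0.9524 on G[1,0]
R2: Y=0.04367 on G[0,2]
R3: Y=0.02725 on G[2,1]
R4: Y=0.0009346 on G[1,0]
R5: Y=0.002506 on G[2,1]
R6: Y=0.001751 on G[0,2]
R7: Y=0.01119 on G[1,0]
R8: Y=0.1346 on G[1,0]
R9: Y=0.001420 on G[0,2]
R10: Y=0.006993 on G[1,0]
R11: Y=0.0003289 on G[2,0]
R12: Y=0.001238 on G[1,0]
R13: Y=0.3610 on G[2,1]
R14: Y=0.002941 on G[1,2]
Idrv: z[2]−=0.0188, z[1]+=0.0188
solve → V1=0.001750, V2=-0.04108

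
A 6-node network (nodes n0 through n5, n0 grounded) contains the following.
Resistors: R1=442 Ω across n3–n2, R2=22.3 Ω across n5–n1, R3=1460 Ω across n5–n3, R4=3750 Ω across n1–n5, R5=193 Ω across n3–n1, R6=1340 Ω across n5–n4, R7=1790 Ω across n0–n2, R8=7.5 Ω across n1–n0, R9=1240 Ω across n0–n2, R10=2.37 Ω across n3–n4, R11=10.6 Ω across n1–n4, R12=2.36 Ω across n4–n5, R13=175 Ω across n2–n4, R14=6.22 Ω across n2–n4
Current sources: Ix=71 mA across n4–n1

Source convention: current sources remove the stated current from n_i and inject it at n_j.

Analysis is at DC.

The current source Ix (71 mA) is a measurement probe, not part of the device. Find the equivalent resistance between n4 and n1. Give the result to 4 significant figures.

MNA unknowns: 5 node voltages V₁..V_5
R1: Y=0.002262 on G[3,2]
R2: Y=0.04484 on G[5,1]
R3: Y=0.0006849 on G[5,3]
R4: Y=0.0002667 on G[1,5]
R5: Y=0.005181 on G[3,1]
R6: Y=0.0007463 on G[5,4]
R7: Y=0.0005587 on G[0,2]
R8: Y=0.1333 on G[1,0]
R9: Y=0.0008065 on G[0,2]
R10: Y=0.4219 on G[3,4]
R11: Y=0.09434 on G[1,4]
R12: Y=0.4237 on G[4,5]
R13: Y=0.005714 on G[2,4]
R14: Y=0.1608 on G[2,4]
Ix: z[4]−=0.071, z[1]+=0.071
solve → V1=0.005041, V2=-0.4924, V3=-0.4903, V4=-0.4964, V5=-0.4483

R_eq = 7.063 Ω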